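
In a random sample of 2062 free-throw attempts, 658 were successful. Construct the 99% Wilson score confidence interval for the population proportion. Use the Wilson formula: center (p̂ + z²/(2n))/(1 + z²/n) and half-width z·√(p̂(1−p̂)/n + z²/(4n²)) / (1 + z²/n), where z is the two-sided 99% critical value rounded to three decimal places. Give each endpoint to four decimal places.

Here p̂ = 658/2062 = 0.31911 and z = 2.576 (z² = 6.635776).
1 + z²/n = 1.003218.
Adjusted center: (0.31911 + z²/(2n))/1.003218 = 0.31969.
Radicand: p̂(1−p̂)/n + z²/(4n²) = 0.000105372 + 0.000000390 = 0.000105762.
Half-width = 2.576·√0.000105762/1.003218 = 0.02641.
CI: 0.31969 ± 0.02641 = (0.2933, 0.3461).

(0.2933, 0.3461)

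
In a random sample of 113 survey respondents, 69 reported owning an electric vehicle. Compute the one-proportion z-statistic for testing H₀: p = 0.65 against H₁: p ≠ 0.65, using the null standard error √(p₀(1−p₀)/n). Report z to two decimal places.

The sample proportion is 69/113 = 0.61062.
Null standard error: √(0.65·0.35/113) = √0.002013274 = 0.044870.
Test statistic: z = -0.03938/0.044870 = -0.88.

z = -0.88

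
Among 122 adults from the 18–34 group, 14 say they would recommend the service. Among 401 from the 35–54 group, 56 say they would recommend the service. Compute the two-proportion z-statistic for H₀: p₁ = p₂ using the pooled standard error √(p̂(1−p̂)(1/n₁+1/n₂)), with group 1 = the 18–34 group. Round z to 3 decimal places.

z = -0.707

Sample proportions: p̂₁ = 14/122 = 0.11475 and p̂₂ = 56/401 = 0.13965.
Pooled p̂ = (14+56)/(122+401) = 70/523 = 0.13384.
SE = √[p̂(1−p̂)(1/n₁+1/n₂)] = √[0.13384·0.86616·(1/122+1/401)] ≈ 0.035204.
z = -0.02490/0.035204 = -0.707.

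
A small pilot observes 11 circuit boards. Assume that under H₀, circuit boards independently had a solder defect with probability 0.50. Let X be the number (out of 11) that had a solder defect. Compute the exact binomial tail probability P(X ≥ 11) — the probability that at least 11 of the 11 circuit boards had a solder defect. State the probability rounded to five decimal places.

X ~ Binomial(n=11, p=0.50).
P(X ≥ 11) = C(11,11)·0.50^11·0.50^0.
= 0.000488 = 0.00049.

P = 0.00049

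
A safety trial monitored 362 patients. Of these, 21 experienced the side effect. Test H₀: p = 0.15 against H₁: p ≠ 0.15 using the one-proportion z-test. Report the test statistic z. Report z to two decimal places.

z = -4.90

With x = 21 successes in n = 362, p̂ = 0.05801.
Under H₀, SE = √(p₀(1−p₀)/n) = √(0.15·0.85/362) = √0.000352210 = 0.018767.
Test statistic: z = -0.09199/0.018767 = -4.90.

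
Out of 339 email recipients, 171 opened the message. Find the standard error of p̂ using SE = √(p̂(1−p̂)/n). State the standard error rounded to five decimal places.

SE = 0.02716

p̂ = 171/339 = 0.50442.
p̂(1−p̂) = 0.50442·0.49558 = 0.249980.
SE = √(0.249980/339) = √0.000737404 = 0.02716.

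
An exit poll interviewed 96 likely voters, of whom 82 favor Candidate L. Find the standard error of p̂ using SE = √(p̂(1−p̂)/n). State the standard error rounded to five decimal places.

p̂ = 82/96 = 0.85417.
p̂(1−p̂) = 0.124564.
SE = √(0.124564/96) = √0.001297542 = 0.03602.

SE = 0.03602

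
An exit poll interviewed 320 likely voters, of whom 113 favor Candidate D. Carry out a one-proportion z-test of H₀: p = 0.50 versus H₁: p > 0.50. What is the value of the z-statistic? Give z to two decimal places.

The sample proportion is 113/320 = 0.35313.
SE₀ = √(0.50·0.50/320) = 0.027951.
Test statistic: z = -0.14687/0.027951 = -5.25.

z = -5.25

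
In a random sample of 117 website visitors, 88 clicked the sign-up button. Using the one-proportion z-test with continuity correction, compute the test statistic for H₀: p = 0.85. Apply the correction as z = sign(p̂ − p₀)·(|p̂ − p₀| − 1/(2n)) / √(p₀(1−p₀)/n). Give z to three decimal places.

z = -2.835

Sample proportion p̂ = 88/117 = 0.75214. p̂ − p₀ = -0.097863.
Continuity correction 1/(2n) = 1/234 = 0.004274.
Corrected numerator: |-0.097863| − 0.004274 = 0.093589.
Null standard error: √(0.85·0.15/117) = √0.001089744 = 0.033011.
z = −0.093589/0.033011 = -2.835.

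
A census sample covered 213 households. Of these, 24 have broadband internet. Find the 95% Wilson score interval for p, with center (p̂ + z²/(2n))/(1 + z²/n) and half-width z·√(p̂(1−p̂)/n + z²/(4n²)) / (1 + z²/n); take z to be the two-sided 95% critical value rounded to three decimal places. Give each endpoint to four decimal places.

p̂ = 24/213 = 0.11268; z = 1.960, so z² = 3.841600.
1 + z²/n = 1.018036.
Adjusted center: (0.11268 + z²/(2n))/1.018036 = 0.11954.
Radicand: p̂(1−p̂)/n + z²/(4n²) = 0.000469390 + 0.000021169 = 0.000490559.
Half-width = z·√(radicand)/denom = 1.960·0.022149/1.018036 = 0.04264.
CI: 0.11954 ± 0.04264 = (0.0769, 0.1622).

(0.0769, 0.1622)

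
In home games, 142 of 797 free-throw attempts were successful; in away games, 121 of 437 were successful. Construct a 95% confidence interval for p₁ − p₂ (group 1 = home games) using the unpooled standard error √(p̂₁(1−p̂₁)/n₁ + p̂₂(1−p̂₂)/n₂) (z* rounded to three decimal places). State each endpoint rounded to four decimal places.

(-0.1484, -0.0491)

p̂₁ = 142/797 = 0.17817, p̂₂ = 121/437 = 0.27689; p̂₁ − p̂₂ = -0.09872.
Unpooled SE = √(p̂₁(1−p̂₁)/n₁ + p̂₂(1−p̂₂)/n₂) = √(0.000183719 + 0.000458172) = 0.025336.
z* = 1.960 at the 95% level. Margin = 1.960·0.025336 = 0.04966.
Interval: -0.09872 ± 0.04966 → (-0.1484, -0.0491).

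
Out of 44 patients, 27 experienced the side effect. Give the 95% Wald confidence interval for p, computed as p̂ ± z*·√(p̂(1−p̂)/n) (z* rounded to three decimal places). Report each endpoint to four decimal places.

(0.4698, 0.7575)

p̂ = 27/44 = 0.61364.
SE = √(p̂(1−p̂)/n) = √(0.237087/44) = 0.073405.
For 95% confidence, z* = 1.960.
Margin = 1.960·0.073405 = 0.14387.
So the interval runs from 0.4698 to 0.7575.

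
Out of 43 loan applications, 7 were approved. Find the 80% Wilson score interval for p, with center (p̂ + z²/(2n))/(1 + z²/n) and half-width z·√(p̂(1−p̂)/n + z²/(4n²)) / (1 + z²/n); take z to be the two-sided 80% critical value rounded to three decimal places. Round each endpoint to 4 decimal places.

p̂ = 7/43 = 0.16279; z = 1.282, so z² = 1.643524.
Denominator 1 + z²/n = 1 + 1.643524/43 = 1.038221.
Center = (0.16279 + 0.019111)/1.038221 = 0.17520.
Radicand: p̂(1−p̂)/n + z²/(4n²) = 0.003169532 + 0.000222218 = 0.003391750.
Half-width = 1.282·√0.003391750/1.038221 = 0.07191.
Interval: 0.17520 ± 0.07191 → (0.1033, 0.2471).

(0.1033, 0.2471)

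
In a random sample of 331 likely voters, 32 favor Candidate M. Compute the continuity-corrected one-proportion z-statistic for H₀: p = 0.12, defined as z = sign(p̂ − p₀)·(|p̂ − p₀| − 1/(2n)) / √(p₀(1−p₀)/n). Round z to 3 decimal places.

p̂ = 32/331 = 0.09668. p̂ − p₀ = -0.023323.
Continuity correction 1/(2n) = 1/662 = 0.001511.
Corrected numerator: |-0.023323| − 0.001511 = 0.021812.
SE₀ = √(0.12·0.88/331) = 0.017862.
z = (−)0.021812/0.017862 = -1.221.

z = -1.221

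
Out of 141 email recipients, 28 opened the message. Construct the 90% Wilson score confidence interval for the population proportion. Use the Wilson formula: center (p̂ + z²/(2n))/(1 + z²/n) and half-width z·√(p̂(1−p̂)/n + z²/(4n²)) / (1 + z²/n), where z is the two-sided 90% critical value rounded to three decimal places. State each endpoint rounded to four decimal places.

Here p̂ = 28/141 = 0.19858 and z = 1.645 (z² = 2.706025).
1 + z²/n = 1.019192.
Center = (0.19858 + 0.009596)/1.019192 = 0.20426.
Radicand: p̂(1−p̂)/n + z²/(4n²) = 0.001128702 + 0.000034028 = 0.001162730.
Half-width = z·√(radicand)/denom = 1.645·0.034099/1.019192 = 0.05504.
Interval: 0.20426 ± 0.05504 → (0.1492, 0.2593).

(0.1492, 0.2593)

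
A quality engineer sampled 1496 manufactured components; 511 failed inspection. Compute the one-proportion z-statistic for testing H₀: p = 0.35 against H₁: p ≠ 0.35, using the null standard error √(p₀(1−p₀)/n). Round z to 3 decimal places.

p̂ = 511/1496 = 0.34158.
Under H₀, SE = √(p₀(1−p₀)/n) = √(0.35·0.65/1496) = √0.000152072 = 0.012332.
Test statistic: z = -0.00842/0.012332 = -0.683.

z = -0.683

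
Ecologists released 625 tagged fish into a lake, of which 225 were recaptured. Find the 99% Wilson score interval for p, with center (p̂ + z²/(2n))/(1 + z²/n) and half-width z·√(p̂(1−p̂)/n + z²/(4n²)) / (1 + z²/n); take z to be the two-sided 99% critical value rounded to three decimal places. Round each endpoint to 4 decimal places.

(0.3123, 0.4107)

p̂ = 225/625 = 0.36000; z = 2.576, so z² = 6.635776.
Denominator 1 + z²/n = 1 + 6.635776/625 = 1.010617.
Center = (0.36000 + 0.005309)/1.010617 = 0.36147.
Radicand: p̂(1−p̂)/n + z²/(4n²) = 0.000368640 + 0.000004247 = 0.000372887.
Half-width = 2.576·√0.000372887/1.010617 = 0.04922.
CI: 0.36147 ± 0.04922 = (0.3123, 0.4107).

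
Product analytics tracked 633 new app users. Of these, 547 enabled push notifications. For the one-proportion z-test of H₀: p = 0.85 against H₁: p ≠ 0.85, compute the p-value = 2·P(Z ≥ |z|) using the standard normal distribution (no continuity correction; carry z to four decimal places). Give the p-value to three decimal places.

Sample proportion p̂ = 547/633 = 0.86414.
SE₀ = √(0.85·0.15/633) = 0.014192.
z = (p̂ − p₀)/SE = (547/633 − 0.85)/0.014192 ≈ 0.9962.
p-value = 2·P(Z ≥ |z|) with z = 0.9962 → 0.319.

p-value = 0.319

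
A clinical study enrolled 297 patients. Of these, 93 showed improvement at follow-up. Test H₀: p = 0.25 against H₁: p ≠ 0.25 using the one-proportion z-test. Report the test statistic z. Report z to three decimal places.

z = 2.513

Sample proportion p̂ = 93/297 = 0.31313.
Under H₀, SE = √(p₀(1−p₀)/n) = √(0.25·0.75/297) = √0.000631313 = 0.025126.
z = (0.31313 − 0.25)/0.025126 = 0.06313/0.025126 = 2.513.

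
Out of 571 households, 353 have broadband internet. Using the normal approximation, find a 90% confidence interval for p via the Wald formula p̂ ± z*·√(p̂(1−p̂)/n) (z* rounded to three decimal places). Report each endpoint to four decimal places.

Sample proportion p̂ = 353/571 = 0.61821.
SE(p̂) = √(0.61821·0.38179/571) = 0.020331.
For 90% confidence, z* = 1.645.
Margin of error: 1.645 × 0.020331 = 0.03344.
Interval: 0.61821 ± 0.03344 → (0.5848, 0.6517).

(0.5848, 0.6517)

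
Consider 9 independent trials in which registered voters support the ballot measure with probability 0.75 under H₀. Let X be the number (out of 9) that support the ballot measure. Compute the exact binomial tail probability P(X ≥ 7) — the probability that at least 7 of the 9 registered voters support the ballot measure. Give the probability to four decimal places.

P = 0.6007

X ~ Binomial(n=9, p=0.75).
P(X ≥ 7) = C(9,7)·0.75^7·0.25^2 + C(9,8)·0.75^8·0.25^1 + C(9,9)·0.75^9·0.25^0.
= 0.300339 + 0.225254 + 0.075085 = 0.6007.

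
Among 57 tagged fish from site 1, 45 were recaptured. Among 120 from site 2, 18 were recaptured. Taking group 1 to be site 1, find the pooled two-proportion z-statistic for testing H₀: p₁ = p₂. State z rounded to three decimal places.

z = 8.303

Sample proportions: p̂₁ = 45/57 = 0.78947 and p̂₂ = 18/120 = 0.15000.
Pooled p̂ = (45+18)/(57+120) = 63/177 = 0.35593.
Pooled SE = √[0.2292445·0.02587719] ≈ 0.077021.
z = 0.63947/0.077021 = 8.303.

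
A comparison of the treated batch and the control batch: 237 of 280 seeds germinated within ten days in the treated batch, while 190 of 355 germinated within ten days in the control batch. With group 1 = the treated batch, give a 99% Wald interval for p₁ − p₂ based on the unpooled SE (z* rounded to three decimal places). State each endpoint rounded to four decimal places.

p̂₁ = 0.84643, p̂₂ = 0.53521, so the observed difference is 0.31122.
Unpooled SE = √(p̂₁(1−p̂₁)/n₁ + p̂₂(1−p̂₂)/n₂) = √(0.000464240 + 0.000700733) = 0.034132.
For 99% confidence, z* = 2.576. Margin of error = 0.08792.
So the interval runs from 0.2233 to 0.3991.

(0.2233, 0.3991)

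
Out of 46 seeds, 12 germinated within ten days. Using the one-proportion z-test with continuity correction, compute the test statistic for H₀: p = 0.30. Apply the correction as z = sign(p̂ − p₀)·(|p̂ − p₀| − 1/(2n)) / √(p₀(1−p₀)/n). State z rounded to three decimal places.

z = -0.418

p̂ = 12/46 = 0.26087. p̂ − p₀ = -0.039130.
1/(2n) = 0.010870.
Corrected numerator: |-0.039130| − 0.010870 = 0.028260.
SE₀ = √(0.30·0.70/46) = 0.067566.
z = −0.028260/0.067566 = -0.418.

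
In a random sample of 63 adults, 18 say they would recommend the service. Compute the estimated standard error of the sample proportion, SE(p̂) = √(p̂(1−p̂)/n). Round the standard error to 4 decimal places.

Sample proportion p̂ = 18/63 = 0.28571.
p̂(1−p̂) = 0.204080.
SE = √(0.204080/63) = 0.0569.

SE = 0.0569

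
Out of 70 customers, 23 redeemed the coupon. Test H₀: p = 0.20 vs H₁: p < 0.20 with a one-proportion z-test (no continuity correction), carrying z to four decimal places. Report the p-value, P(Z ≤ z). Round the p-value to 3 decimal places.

Sample proportion p̂ = 23/70 = 0.32857.
Null standard error: √(0.20·0.80/70) = √0.002285714 = 0.047809.
Test statistic (full precision, shown to 4 dp): z = (23/70 − 0.20)/SE₀ ≈ 2.6893.
From the standard normal, P(Z ≤ z) = 0.996.

p-value = 0.996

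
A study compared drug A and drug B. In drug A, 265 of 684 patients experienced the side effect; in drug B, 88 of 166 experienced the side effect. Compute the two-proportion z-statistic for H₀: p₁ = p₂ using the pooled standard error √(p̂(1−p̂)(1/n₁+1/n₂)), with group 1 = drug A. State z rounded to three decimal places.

p̂₁ = 265/684 = 0.38743, p̂₂ = 88/166 = 0.53012.
Pooling: p̂ = 353/850 = 0.41529.
SE = √[p̂(1−p̂)(1/n₁+1/n₂)] = √[0.41529·0.58471·(1/684+1/166)] ≈ 0.042636.
z = -0.14269/0.042636 = -3.347.

z = -3.347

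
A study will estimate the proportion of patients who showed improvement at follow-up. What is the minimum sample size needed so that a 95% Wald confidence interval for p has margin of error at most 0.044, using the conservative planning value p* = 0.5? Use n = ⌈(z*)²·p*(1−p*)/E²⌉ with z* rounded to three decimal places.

n = 497

For 95% confidence, z* = 1.960.
p*(1−p*) = 0.50·0.50 = 0.2500.
Required n before rounding: 3.841600 × 0.2500 / 0.044² = 496.074.
⌈496.074⌉ = 497.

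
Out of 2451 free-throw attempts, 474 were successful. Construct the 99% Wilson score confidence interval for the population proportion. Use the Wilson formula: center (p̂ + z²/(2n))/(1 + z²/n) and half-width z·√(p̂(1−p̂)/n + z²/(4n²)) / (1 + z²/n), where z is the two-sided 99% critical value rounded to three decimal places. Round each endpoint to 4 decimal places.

Here p̂ = 474/2451 = 0.19339 and z = 2.576 (z² = 6.635776).
Denominator 1 + z²/n = 1 + 6.635776/2451 = 1.002707.
Center = (0.19339 + 0.001354)/1.002707 = 0.19422.
Radicand: p̂(1−p̂)/n + z²/(4n²) = 0.000063644 + 0.000000276 = 0.000063920.
Half-width = z·√(radicand)/denom = 2.576·0.007995/1.002707 = 0.02054.
So the interval runs from 0.1737 to 0.2148.

(0.1737, 0.2148)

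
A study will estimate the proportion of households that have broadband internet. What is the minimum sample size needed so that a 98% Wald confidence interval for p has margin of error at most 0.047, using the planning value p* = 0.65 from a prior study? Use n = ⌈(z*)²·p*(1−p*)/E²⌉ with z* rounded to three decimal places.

The 98% critical value is z* = 2.326.
p*(1−p*) = 0.65·0.35 = 0.2275.
Required n before rounding: 5.410276 × 0.2275 / 0.047² = 557.192.
Rounding up, n = 558.

n = 558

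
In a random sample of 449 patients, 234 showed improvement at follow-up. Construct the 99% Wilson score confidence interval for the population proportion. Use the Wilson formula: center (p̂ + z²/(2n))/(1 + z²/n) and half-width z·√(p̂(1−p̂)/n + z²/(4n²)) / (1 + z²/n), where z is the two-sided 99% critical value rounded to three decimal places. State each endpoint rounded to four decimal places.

Here p̂ = 234/449 = 0.52116 and z = 2.576 (z² = 6.635776).
1 + z²/n = 1.014779.
Center = (0.52116 + 0.007390)/1.014779 = 0.52085.
Radicand: p̂(1−p̂)/n + z²/(4n²) = 0.000555796 + 0.000008229 = 0.000564025.
Half-width = z·√(radicand)/denom = 2.576·0.023749/1.014779 = 0.06029.
Interval: 0.52085 ± 0.06029 → (0.4606, 0.5811).

(0.4606, 0.5811)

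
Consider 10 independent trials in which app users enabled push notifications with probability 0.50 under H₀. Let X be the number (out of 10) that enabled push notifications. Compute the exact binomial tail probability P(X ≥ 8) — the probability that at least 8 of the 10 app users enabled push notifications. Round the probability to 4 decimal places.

P = 0.0547

X is binomial with n = 10 and p = 0.50.
P(X ≥ 8) = C(10,8)·0.50^8·0.50^2 + C(10,9)·0.50^9·0.50^1 + C(10,10)·0.50^10·0.50^0.
= 0.043945 + 0.009766 + 0.000977 = 0.0547.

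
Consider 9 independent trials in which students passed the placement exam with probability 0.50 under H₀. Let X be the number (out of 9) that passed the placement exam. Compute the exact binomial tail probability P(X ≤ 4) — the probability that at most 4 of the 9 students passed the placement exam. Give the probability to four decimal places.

X ~ Binomial(n=9, p=0.50).
P(X ≤ 4) = Σ_{j=0}^{4} C(9,j)·0.50^j·0.50^{9−j}.
= 0.001953 + 0.017578 + 0.070312 + 0.164062 + 0.246094 = 0.5000.

P = 0.5000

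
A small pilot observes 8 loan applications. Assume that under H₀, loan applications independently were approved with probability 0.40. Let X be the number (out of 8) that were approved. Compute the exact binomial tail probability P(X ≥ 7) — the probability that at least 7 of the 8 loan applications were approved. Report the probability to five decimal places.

X is binomial with n = 8 and p = 0.40.
P(X ≥ 7) = C(8,7)·0.40^7·0.60^1 + C(8,8)·0.40^8·0.60^0.
= 0.007864 + 0.000655 = 0.00852.

P = 0.00852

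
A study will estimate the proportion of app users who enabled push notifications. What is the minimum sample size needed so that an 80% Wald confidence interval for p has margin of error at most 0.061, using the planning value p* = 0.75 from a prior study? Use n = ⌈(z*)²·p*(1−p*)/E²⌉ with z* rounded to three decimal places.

The 80% critical value is z* = 1.282.
p*(1−p*) = 0.75·0.25 = 0.1875.
(z*)²·p*(1−p*)/E² = 1.643524·0.1875/0.003721 = 82.817.
Rounding up, n = 83.

n = 83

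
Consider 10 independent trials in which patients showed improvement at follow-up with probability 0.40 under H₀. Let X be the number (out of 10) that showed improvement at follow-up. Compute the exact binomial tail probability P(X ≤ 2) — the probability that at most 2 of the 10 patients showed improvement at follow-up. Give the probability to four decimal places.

X ~ Binomial(n=10, p=0.40).
P(X ≤ 2) = C(10,0)·0.40^0·0.60^10 + C(10,1)·0.40^1·0.60^9 + C(10,2)·0.40^2·0.60^8.
= 0.006047 + 0.040311 + 0.120932 = 0.1673.

P = 0.1673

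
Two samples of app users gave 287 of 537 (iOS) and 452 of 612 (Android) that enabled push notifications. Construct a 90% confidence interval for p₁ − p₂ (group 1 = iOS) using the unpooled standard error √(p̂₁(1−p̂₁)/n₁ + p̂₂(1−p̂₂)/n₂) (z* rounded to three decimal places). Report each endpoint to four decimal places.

p̂₁ = 0.53445, p̂₂ = 0.73856, so the observed difference is -0.20411.
SE = √(0.000463339 + 0.000315503) = √0.000778842 = 0.027908.
For 90% confidence, z* = 1.645. Margin of error = 0.04591.
So the interval runs from -0.2500 to -0.1582.

(-0.2500, -0.1582)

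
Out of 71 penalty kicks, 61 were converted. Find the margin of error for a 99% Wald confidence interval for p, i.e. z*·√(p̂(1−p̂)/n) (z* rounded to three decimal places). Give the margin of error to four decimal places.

The sample proportion is 61/71 = 0.85915.
SE(p̂) = √(0.85915·0.14085/71) = 0.041284.
z* = 2.576 at the 99% level.
Margin of error = z*·SE = 2.576 × 0.041284 = 0.1063.

ME = 0.1063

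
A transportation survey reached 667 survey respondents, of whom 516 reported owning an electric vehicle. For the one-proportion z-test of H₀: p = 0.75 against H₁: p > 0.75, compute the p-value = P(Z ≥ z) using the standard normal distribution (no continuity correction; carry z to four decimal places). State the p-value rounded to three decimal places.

p-value = 0.080

p̂ = 516/667 = 0.77361.
SE₀ = √(0.75·0.25/667) = 0.016766.
z = (p̂ − p₀)/SE = (516/667 − 0.75)/0.016766 ≈ 1.4084.
From the standard normal, P(Z ≥ z) = 0.080.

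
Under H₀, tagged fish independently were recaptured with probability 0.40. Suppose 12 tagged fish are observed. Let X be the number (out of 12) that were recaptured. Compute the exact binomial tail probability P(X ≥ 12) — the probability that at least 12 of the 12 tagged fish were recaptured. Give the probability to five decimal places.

P = 0.00002

X ~ Binomial(n=12, p=0.40).
P(X ≥ 12) = C(12,12)·0.40^12·0.60^0.
= 0.000017 = 0.00002.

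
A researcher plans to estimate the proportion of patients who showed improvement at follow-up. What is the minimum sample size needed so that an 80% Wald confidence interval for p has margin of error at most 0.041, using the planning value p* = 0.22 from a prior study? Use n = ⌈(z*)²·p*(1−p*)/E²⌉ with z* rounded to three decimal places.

z* = 1.282 at the 80% level.
p*(1−p*) = 0.22·0.78 = 0.1716.
Required n before rounding: 1.643524 × 0.1716 / 0.041² = 167.774.
Rounding up, n = 168.

n = 168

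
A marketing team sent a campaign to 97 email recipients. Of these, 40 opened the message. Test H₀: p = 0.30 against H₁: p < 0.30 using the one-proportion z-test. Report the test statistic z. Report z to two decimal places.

Sample proportion p̂ = 40/97 = 0.41237.
Under H₀, SE = √(p₀(1−p₀)/n) = √(0.30·0.70/97) = √0.002164948 = 0.046529.
z = (0.41237 − 0.30)/0.046529 = 0.11237/0.046529 = 2.42.

z = 2.42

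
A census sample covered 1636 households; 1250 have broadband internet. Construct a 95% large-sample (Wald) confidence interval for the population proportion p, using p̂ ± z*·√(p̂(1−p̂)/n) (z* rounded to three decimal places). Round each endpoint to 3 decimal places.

(0.743, 0.785)

With x = 1250 successes in n = 1636, p̂ = 0.76406.
SE(p̂) = √(0.76406·0.23594/1636) = 0.010497.
The 95% critical value is z* = 1.960.
Margin of error: 1.960 × 0.010497 = 0.02057.
So the interval runs from 0.743 to 0.785.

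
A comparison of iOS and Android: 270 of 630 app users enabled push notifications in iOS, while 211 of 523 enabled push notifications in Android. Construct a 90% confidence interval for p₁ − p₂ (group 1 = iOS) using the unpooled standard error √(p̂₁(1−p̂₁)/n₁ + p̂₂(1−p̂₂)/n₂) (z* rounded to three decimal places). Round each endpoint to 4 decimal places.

(-0.0228, 0.0731)

p̂₁ = 0.42857, p̂₂ = 0.40344, so the observed difference is 0.02513.
SE = √(0.000388727 + 0.000460184) = √0.000848911 = 0.029136.
z* = 1.645 at the 90% level. Margin = 1.645·0.029136 = 0.04793.
CI: 0.02513 ± 0.04793 = (-0.0228, 0.0731).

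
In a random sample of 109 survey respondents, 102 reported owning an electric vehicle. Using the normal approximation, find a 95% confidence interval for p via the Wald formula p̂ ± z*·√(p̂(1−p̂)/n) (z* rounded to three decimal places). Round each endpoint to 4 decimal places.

The sample proportion is 102/109 = 0.93578.
SE(p̂) = √(0.93578·0.06422/109) = 0.023481.
z* = 1.960 at the 95% level.
Margin of error: 1.960 × 0.023481 = 0.04602.
CI: 0.93578 ± 0.04602 = (0.8898, 0.9818).

(0.8898, 0.9818)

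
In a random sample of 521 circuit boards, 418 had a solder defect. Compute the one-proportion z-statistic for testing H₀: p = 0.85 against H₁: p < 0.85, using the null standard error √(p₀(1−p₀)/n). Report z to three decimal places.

Sample proportion p̂ = 418/521 = 0.80230.
Null standard error: √(0.85·0.15/521) = √0.000244722 = 0.015644.
Test statistic: z = -0.04770/0.015644 = -3.049.

z = -3.049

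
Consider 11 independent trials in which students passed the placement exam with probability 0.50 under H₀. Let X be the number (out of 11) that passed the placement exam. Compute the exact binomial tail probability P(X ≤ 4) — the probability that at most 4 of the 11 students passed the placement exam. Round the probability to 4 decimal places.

X is binomial with n = 11 and p = 0.50.
P(X ≤ 4) = Σ_{j=0}^{4} C(11,j)·0.50^j·0.50^{11−j}.
= 0.000488 + 0.005371 + 0.026855 + 0.080566 + 0.161133 = 0.2744.

P = 0.2744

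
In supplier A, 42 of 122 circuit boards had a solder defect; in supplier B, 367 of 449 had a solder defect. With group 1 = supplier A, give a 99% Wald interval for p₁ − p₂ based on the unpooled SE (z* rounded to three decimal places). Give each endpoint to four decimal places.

p̂₁ = 42/122 = 0.34426, p̂₂ = 367/449 = 0.81737; p̂₁ − p̂₂ = -0.47311.
Unpooled SE = √(p̂₁(1−p̂₁)/n₁ + p̂₂(1−p̂₂)/n₂) = √(0.001850375 + 0.000332461) = 0.046721.
The 99% critical value is z* = 2.576. Margin = 2.576·0.046721 = 0.12035.
Interval: -0.47311 ± 0.12035 → (-0.5935, -0.3528).

(-0.5935, -0.3528)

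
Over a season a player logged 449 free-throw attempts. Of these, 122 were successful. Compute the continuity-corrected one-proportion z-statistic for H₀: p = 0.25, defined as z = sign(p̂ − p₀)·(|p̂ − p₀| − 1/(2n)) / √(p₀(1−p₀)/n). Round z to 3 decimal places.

z = 1.008

p̂ = 122/449 = 0.27171. p̂ − p₀ = 0.021715.
Continuity correction 1/(2n) = 1/898 = 0.001114.
Corrected numerator: |0.021715| − 0.001114 = 0.020601.
Null standard error: √(0.25·0.75/449) = √0.000417595 = 0.020435.
z = +0.020601/0.020435 = 1.008.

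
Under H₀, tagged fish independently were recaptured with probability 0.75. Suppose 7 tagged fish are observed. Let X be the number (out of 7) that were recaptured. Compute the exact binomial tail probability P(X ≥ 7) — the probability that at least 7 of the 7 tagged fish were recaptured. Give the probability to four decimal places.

X ~ Binomial(n=7, p=0.75).
P(X ≥ 7) = C(7,7)·0.75^7·0.25^0.
= 0.133484 = 0.1335.

P = 0.1335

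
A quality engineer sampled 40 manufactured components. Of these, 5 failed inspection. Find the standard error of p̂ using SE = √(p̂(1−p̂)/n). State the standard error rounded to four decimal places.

SE = 0.0523

p̂ = 5/40 = 0.12500.
p̂(1−p̂) = 0.12500·0.87500 = 0.109375.
SE = √(0.109375/40) = √0.002734375 = 0.0523.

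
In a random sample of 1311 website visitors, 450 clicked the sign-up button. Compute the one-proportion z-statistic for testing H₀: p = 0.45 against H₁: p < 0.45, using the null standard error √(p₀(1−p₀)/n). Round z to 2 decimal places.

z = -7.77

Sample proportion p̂ = 450/1311 = 0.34325.
Null standard error: √(0.45·0.55/1311) = √0.000188787 = 0.013740.
z = (p̂ − p₀)/SE = (0.34325 − 0.45)/0.013740 = -7.77.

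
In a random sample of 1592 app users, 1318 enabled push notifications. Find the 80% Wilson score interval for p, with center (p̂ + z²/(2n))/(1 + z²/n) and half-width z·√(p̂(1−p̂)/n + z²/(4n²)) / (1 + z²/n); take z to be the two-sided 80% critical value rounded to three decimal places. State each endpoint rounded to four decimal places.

p̂ = 1318/1592 = 0.82789; z = 1.282, so z² = 1.643524.
1 + z²/n = 1.001032.
Adjusted center: (0.82789 + z²/(2n))/1.001032 = 0.82755.
Radicand: p̂(1−p̂)/n + z²/(4n²) = 0.000089503 + 0.000000162 = 0.000089665.
Half-width = 1.282·√0.000089665/1.001032 = 0.01213.
CI: 0.82755 ± 0.01213 = (0.8154, 0.8397).

(0.8154, 0.8397)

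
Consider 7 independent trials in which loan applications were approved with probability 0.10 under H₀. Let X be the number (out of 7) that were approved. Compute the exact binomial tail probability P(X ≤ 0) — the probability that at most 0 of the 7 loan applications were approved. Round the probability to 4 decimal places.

P = 0.4783

X ~ Binomial(n=7, p=0.10).
P(X ≤ 0) = C(7,0)·0.10^0·0.90^7.
= 0.478297 = 0.4783.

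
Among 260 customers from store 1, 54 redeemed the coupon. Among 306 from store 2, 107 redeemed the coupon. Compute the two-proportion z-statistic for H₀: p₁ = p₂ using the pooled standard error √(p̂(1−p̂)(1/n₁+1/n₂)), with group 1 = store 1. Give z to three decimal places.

z = -3.731

Sample proportions: p̂₁ = 54/260 = 0.20769 and p̂₂ = 107/306 = 0.34967.
Pooled p̂ = (54+107)/(260+306) = 161/566 = 0.28445.
SE = √[p̂(1−p̂)(1/n₁+1/n₂)] = √[0.28445·0.71555·(1/260+1/306)] ≈ 0.038053.
z = -0.14198/0.038053 = -3.731.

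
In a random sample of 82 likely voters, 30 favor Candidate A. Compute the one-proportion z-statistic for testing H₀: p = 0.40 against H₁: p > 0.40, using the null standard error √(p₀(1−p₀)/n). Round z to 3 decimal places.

With x = 30 successes in n = 82, p̂ = 0.36585.
Null standard error: √(0.40·0.60/82) = √0.002926829 = 0.054100.
z = (p̂ − p₀)/SE = (0.36585 − 0.40)/0.054100 = -0.631.

z = -0.631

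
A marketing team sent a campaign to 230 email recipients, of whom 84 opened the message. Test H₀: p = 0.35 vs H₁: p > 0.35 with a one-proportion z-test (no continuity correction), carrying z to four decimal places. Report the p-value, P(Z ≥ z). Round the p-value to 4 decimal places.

p-value = 0.3142

With x = 84 successes in n = 230, p̂ = 0.36522.
Null standard error: √(0.35·0.65/230) = √0.000989130 = 0.031450.
z = (p̂ − p₀)/SE = (84/230 − 0.35)/0.031450 ≈ 0.4839.
p-value = P(Z ≥ z) with z = 0.4839 → 0.3142.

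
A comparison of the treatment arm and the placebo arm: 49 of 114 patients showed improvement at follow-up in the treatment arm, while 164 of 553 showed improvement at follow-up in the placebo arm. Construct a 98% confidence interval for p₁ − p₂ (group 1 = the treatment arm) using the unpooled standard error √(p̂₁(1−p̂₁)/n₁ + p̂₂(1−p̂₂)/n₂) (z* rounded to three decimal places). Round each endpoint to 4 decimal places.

(0.0163, 0.2502)

p̂₁ = 0.42982, p̂₂ = 0.29656, so the observed difference is 0.13326.
SE = √(0.002149784 + 0.000377240) = √0.002527024 = 0.050270.
The 98% critical value is z* = 2.326. Margin of error = 0.11693.
Interval: 0.13326 ± 0.11693 → (0.0163, 0.2502).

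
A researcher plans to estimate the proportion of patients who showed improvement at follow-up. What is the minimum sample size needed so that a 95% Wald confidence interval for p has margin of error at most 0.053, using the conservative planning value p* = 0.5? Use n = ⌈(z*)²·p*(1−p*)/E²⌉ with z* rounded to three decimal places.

n = 342

For 95% confidence, z* = 1.960.
p*(1−p*) = 0.50·0.50 = 0.2500.
(z*)²·p*(1−p*)/E² = 3.841600·0.2500/0.002809 = 341.901.
Rounding up, n = 342.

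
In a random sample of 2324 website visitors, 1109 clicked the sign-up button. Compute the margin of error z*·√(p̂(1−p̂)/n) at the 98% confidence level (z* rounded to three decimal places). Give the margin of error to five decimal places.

p̂ = 1109/2324 = 0.47719.
SE = √(p̂(1−p̂)/n) = √(0.249480/2324) = 0.010361.
z* = 2.326 at the 98% level.
So ME = 0.02410.

ME = 0.02410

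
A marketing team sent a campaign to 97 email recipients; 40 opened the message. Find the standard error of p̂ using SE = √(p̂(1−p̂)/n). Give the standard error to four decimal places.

SE = 0.0500

Sample proportion p̂ = 40/97 = 0.41237.
p̂(1−p̂) = 0.41237·0.58763 = 0.242321.
SE = √(0.242321/97) = √0.002498155 = 0.0500.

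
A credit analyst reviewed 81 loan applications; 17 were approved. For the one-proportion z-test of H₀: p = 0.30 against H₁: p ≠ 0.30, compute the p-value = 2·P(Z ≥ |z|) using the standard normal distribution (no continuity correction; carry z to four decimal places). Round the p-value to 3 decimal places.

Sample proportion p̂ = 17/81 = 0.20988.
SE₀ = √(0.30·0.70/81) = 0.050918.
Test statistic (full precision, shown to 4 dp): z = (17/81 − 0.30)/SE₀ ≈ -1.7700.
p-value = 2·P(Z ≥ |z|) with z = -1.7700 → 0.077.

p-value = 0.077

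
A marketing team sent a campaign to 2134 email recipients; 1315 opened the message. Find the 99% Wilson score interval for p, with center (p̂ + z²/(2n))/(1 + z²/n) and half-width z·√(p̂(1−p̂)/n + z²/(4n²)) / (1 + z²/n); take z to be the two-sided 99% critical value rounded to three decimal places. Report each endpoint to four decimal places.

(0.5888, 0.6429)

Here p̂ = 1315/2134 = 0.61621 and z = 2.576 (z² = 6.635776).
1 + z²/n = 1.003110.
Center = (0.61621 + 0.001555)/1.003110 = 0.61585.
Radicand: p̂(1−p̂)/n + z²/(4n²) = 0.000110822 + 0.000000364 = 0.000111186.
Half-width = 2.576·√0.000111186/1.003110 = 0.02708.
Interval: 0.61585 ± 0.02708 → (0.5888, 0.6429).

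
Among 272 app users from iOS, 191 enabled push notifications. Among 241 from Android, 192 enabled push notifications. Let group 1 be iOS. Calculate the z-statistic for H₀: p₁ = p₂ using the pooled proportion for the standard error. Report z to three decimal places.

z = -2.455

p̂₁ = 191/272 = 0.70221, p̂₂ = 192/241 = 0.79668.
Pooled p̂ = (191+192)/(272+241) = 383/513 = 0.74659.
Pooled SE = √[0.1891940·0.00782585] ≈ 0.038479.
z = (p̂₁ − p̂₂)/SE = (0.70221 − 0.79668)/0.038479 = -0.09447/0.038479 = -2.455.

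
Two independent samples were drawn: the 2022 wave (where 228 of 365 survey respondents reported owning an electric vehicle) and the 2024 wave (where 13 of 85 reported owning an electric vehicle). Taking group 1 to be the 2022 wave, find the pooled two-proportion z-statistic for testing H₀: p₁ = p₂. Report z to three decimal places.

z = 7.853

p̂₁ = 228/365 = 0.62466, p̂₂ = 13/85 = 0.15294.
Pooling: p̂ = 241/450 = 0.53556.
Pooled SE = √[0.2487358·0.01450443] ≈ 0.060065.
z = 0.47172/0.060065 = 7.853.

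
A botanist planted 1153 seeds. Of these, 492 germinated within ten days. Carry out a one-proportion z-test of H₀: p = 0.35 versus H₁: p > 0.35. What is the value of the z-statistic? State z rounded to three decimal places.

The sample proportion is 492/1153 = 0.42671.
SE₀ = √(0.35·0.65/1153) = 0.014047.
z = (0.42671 − 0.35)/0.014047 = 0.07671/0.014047 = 5.461.

z = 5.461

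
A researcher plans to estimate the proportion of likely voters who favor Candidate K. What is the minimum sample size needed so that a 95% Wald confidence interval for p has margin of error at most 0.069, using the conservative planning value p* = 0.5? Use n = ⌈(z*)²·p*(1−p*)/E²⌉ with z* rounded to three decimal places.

n = 202

For 95% confidence, z* = 1.960.
p*(1−p*) = 0.50·0.50 = 0.2500.
Required n before rounding: 3.841600 × 0.2500 / 0.069² = 201.722.
⌈201.722⌉ = 202.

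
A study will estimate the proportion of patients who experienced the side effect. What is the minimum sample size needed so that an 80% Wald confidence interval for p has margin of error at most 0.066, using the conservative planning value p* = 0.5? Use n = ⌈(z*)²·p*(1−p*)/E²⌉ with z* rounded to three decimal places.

n = 95

z* = 1.282 at the 80% level.
p*(1−p*) = 0.50·0.50 = 0.2500.
(z*)²·p*(1−p*)/E² = 1.643524·0.2500/0.004356 = 94.325.
Rounding up, n = 95.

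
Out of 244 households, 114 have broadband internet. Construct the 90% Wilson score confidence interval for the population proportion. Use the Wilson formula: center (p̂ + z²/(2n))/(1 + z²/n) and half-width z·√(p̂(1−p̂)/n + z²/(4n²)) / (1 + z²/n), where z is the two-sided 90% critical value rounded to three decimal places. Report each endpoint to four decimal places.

(0.4153, 0.5198)

p̂ = 114/244 = 0.46721; z = 1.645, so z² = 2.706025.
1 + z²/n = 1.011090.
Center = (0.46721 + 0.005545)/1.011090 = 0.46757.
Radicand: p̂(1−p̂)/n + z²/(4n²) = 0.001020185 + 0.000011363 = 0.001031548.
Half-width = z·√(radicand)/denom = 1.645·0.032118/1.011090 = 0.05225.
Interval: 0.46757 ± 0.05225 → (0.4153, 0.5198).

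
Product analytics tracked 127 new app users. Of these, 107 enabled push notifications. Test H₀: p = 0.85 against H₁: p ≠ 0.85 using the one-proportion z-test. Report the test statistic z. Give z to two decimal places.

With x = 107 successes in n = 127, p̂ = 0.84252.
Under H₀, SE = √(p₀(1−p₀)/n) = √(0.85·0.15/127) = √0.001003937 = 0.031685.
Test statistic: z = -0.00748/0.031685 = -0.24.

z = -0.24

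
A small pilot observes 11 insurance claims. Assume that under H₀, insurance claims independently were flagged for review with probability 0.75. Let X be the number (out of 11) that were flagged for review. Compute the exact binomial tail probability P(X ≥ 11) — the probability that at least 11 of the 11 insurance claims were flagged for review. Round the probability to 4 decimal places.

X is binomial with n = 11 and p = 0.75.
P(X ≥ 11) = C(11,11)·0.75^11·0.25^0.
= 0.042235 = 0.0422.

P = 0.0422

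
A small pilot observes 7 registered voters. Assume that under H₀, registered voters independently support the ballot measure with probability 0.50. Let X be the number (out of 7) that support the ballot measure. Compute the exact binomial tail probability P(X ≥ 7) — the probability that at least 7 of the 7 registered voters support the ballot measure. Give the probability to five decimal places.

P = 0.00781

X is binomial with n = 7 and p = 0.50.
P(X ≥ 7) = C(7,7)·0.50^7·0.50^0.
= 0.007812 = 0.00781.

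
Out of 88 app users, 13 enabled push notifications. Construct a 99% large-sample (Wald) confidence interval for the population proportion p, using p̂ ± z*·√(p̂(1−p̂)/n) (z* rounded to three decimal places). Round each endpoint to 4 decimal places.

Sample proportion p̂ = 13/88 = 0.14773.
SE = √(p̂(1−p̂)/n) = √(0.125904/88) = 0.037825.
z* = 2.576 at the 99% level.
Margin = 2.576·0.037825 = 0.09744.
Interval: 0.14773 ± 0.09744 → (0.0503, 0.2452).

(0.0503, 0.2452)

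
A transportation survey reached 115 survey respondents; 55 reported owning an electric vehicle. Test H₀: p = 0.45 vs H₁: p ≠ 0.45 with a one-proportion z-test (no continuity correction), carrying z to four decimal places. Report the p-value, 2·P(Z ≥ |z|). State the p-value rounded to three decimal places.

p-value = 0.542

The sample proportion is 55/115 = 0.47826.
SE₀ = √(0.45·0.55/115) = 0.046392.
z = (p̂ − p₀)/SE = (55/115 − 0.45)/0.046392 ≈ 0.6092.
p-value = 2·P(Z ≥ |z|) with z = 0.6092 → 0.542.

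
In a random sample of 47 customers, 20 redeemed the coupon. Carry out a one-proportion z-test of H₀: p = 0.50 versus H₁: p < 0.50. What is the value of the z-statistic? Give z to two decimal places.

With x = 20 successes in n = 47, p̂ = 0.42553.
Null standard error: √(0.50·0.50/47) = √0.005319149 = 0.072932.
z = (0.42553 − 0.50)/0.072932 = -0.07447/0.072932 = -1.02.

z = -1.02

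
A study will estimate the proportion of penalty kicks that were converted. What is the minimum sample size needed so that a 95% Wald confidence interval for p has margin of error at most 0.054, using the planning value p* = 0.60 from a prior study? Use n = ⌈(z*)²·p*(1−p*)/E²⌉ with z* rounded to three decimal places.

n = 317

z* = 1.960 at the 95% level.
p*(1−p*) = 0.2400.
(z*)²·p*(1−p*)/E² = 3.841600·0.2400/0.002916 = 316.181.
⌈316.181⌉ = 317.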